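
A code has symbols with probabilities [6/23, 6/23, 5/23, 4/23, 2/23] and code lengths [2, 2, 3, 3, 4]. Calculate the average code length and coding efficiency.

Average length L = Σ p_i × l_i = 2.5652 bits
Entropy H = 2.2353 bits
Efficiency η = H/L × 100% = 87.14%


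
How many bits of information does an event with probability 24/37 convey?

Information content I(x) = -log₂(p(x))
I = -log₂(24/37) = -log₂(0.6486)
I = 0.6245 bits


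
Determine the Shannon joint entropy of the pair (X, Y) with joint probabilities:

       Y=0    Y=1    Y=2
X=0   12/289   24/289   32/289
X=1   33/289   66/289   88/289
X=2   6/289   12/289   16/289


H(X,Y) = -Σ p(x,y) log₂ p(x,y)
  p(0,0)=12/289: -0.0415 × log₂(0.0415) = 0.1906
  p(0,1)=24/289: -0.0830 × log₂(0.0830) = 0.2981
  p(0,2)=32/289: -0.1107 × log₂(0.1107) = 0.3515
  p(1,0)=33/289: -0.1142 × log₂(0.1142) = 0.3575
  p(1,1)=66/289: -0.2284 × log₂(0.2284) = 0.4866
  p(1,2)=88/289: -0.3045 × log₂(0.3045) = 0.5224
  p(2,0)=6/289: -0.0208 × log₂(0.0208) = 0.1161
  p(2,1)=12/289: -0.0415 × log₂(0.0415) = 0.1906
  p(2,2)=16/289: -0.0554 × log₂(0.0554) = 0.2311
H(X,Y) = 2.7444 bits


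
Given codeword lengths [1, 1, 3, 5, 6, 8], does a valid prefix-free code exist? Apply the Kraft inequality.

Kraft inequality: Σ 2^(-l_i) ≤ 1 for prefix-free code
Calculating: 2^(-1) + 2^(-1) + 2^(-3) + 2^(-5) + 2^(-6) + 2^(-8)
= 0.5 + 0.5 + 0.125 + 0.03125 + 0.015625 + 0.00390625
= 1.1758
Since 1.1758 > 1, prefix-free code does not exist


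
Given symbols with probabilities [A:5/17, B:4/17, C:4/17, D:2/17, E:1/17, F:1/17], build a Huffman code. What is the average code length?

Huffman tree construction:
Combine smallest probabilities repeatedly
Resulting codes:
  A: 11 (length 2)
  B: 00 (length 2)
  C: 01 (length 2)
  D: 100 (length 3)
  E: 1010 (length 4)
  F: 1011 (length 4)
Average length = Σ p(s) × length(s) = 2.3529 bits


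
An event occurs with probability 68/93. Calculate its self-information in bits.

Information content I(x) = -log₂(p(x))
I = -log₂(68/93) = -log₂(0.7312)
I = 0.4517 bits


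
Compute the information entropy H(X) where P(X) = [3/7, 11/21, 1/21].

H(X) = -Σ p(x) log₂ p(x)
  -3/7 × log₂(3/7) = 0.5239
  -11/21 × log₂(11/21) = 0.4887
  -1/21 × log₂(1/21) = 0.2092
H(X) = 1.2217 bits


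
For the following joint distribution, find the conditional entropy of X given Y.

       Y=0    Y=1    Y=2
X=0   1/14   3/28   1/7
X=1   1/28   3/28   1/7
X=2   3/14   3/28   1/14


H(X|Y) = Σ_y p(y) H(X|Y=y)
  p(Y=0) = 9/28, H(X|Y=0) = 1.2244
  p(Y=1) = 9/28, H(X|Y=1) = 1.5850
  p(Y=2) = 5/14, H(X|Y=2) = 1.5219
H(X|Y) = 0.3214×1.2244 + 0.3214×1.5850 + 0.3571×1.5219 = 1.4466 bits


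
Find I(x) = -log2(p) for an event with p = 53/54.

Information content I(x) = -log₂(p(x))
I = -log₂(53/54) = -log₂(0.9815)
I = 0.0270 bits


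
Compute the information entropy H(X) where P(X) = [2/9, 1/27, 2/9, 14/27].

H(X) = -Σ p(x) log₂ p(x)
  -2/9 × log₂(2/9) = 0.4822
  -1/27 × log₂(1/27) = 0.1761
  -2/9 × log₂(2/9) = 0.4822
  -14/27 × log₂(14/27) = 0.4913
H(X) = 1.6318 bits


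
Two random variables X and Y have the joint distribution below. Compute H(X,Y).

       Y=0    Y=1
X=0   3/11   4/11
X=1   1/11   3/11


H(X,Y) = -Σ p(x,y) log₂ p(x,y)
  p(0,0)=3/11: -0.2727 × log₂(0.2727) = 0.5112
  p(0,1)=4/11: -0.3636 × log₂(0.3636) = 0.5307
  p(1,0)=1/11: -0.0909 × log₂(0.0909) = 0.3145
  p(1,1)=3/11: -0.2727 × log₂(0.2727) = 0.5112
H(X,Y) = 1.8676 bits


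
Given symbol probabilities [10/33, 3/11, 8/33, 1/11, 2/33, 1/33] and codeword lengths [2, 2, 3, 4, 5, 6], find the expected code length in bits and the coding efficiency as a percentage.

Average length L = Σ p_i × l_i = 2.7273 bits
Entropy H = 2.2413 bits
Efficiency η = H/L × 100% = 82.18%


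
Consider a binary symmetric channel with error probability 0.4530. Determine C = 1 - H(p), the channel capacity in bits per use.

For BSC with error probability p:
C = 1 - H(p) where H(p) is binary entropy
H(0.4530) = -0.4530 × log₂(0.4530) - 0.5470 × log₂(0.5470)
H(p) = 0.9936
C = 1 - 0.9936 = 0.0064 bits/use


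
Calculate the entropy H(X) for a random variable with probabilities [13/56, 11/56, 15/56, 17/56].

H(X) = -Σ p(x) log₂ p(x)
  -13/56 × log₂(13/56) = 0.4891
  -11/56 × log₂(11/56) = 0.4612
  -15/56 × log₂(15/56) = 0.5091
  -17/56 × log₂(17/56) = 0.5221
H(X) = 1.9815 bits


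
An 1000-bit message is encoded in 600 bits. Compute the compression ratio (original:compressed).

Compression ratio = Original / Compressed
= 1000 / 600 = 1.67:1


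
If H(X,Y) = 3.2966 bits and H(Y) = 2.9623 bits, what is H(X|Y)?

Chain rule: H(X,Y) = H(X|Y) + H(Y)
H(X|Y) = H(X,Y) - H(Y) = 3.2966 - 2.9623 = 0.3343 bits


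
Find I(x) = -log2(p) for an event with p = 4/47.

Information content I(x) = -log₂(p(x))
I = -log₂(4/47) = -log₂(0.0851)
I = 3.5546 bits


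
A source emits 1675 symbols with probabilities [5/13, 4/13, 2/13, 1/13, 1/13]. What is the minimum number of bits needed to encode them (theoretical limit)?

Entropy H = 2.0382 bits/symbol
Minimum bits = H × n = 2.0382 × 1675
= 3413.92 bits


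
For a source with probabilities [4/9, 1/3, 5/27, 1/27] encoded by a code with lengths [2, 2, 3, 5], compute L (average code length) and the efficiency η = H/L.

Average length L = Σ p_i × l_i = 2.2963 bits
Entropy H = 1.6749 bits
Efficiency η = H/L × 100% = 72.94%


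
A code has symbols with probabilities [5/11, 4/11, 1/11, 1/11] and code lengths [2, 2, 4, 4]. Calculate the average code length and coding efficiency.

Average length L = Σ p_i × l_i = 2.3636 bits
Entropy H = 1.6767 bits
Efficiency η = H/L × 100% = 70.94%


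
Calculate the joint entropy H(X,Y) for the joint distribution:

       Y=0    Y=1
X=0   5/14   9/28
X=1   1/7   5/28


H(X,Y) = -Σ p(x,y) log₂ p(x,y)
  p(0,0)=5/14: -0.3571 × log₂(0.3571) = 0.5305
  p(0,1)=9/28: -0.3214 × log₂(0.3214) = 0.5263
  p(1,0)=1/7: -0.1429 × log₂(0.1429) = 0.4011
  p(1,1)=5/28: -0.1786 × log₂(0.1786) = 0.4438
H(X,Y) = 1.9017 bits


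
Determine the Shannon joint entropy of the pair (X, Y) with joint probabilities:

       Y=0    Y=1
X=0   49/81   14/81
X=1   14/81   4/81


H(X,Y) = -Σ p(x,y) log₂ p(x,y)
  p(0,0)=49/81: -0.6049 × log₂(0.6049) = 0.4387
  p(0,1)=14/81: -0.1728 × log₂(0.1728) = 0.4377
  p(1,0)=14/81: -0.1728 × log₂(0.1728) = 0.4377
  p(1,1)=4/81: -0.0494 × log₂(0.0494) = 0.2143
H(X,Y) = 1.5284 bits


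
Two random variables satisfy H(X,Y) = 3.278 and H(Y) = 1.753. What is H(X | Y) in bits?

Chain rule: H(X,Y) = H(X|Y) + H(Y)
H(X|Y) = H(X,Y) - H(Y) = 3.278 - 1.753 = 1.525 bits


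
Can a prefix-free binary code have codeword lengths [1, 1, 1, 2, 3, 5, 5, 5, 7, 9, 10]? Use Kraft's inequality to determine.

Kraft inequality: Σ 2^(-l_i) ≤ 1 for prefix-free code
Calculating: 2^(-1) + 2^(-1) + 2^(-1) + 2^(-2) + 2^(-3) + 2^(-5) + 2^(-5) + 2^(-5) + 2^(-7) + 2^(-9) + 2^(-10)
= 0.5 + 0.5 + 0.5 + 0.25 + 0.125 + 0.03125 + 0.03125 + 0.03125 + 0.0078125 + 0.001953125 + 0.0009765625
= 1.9795
Since 1.9795 > 1, prefix-free code does not exist


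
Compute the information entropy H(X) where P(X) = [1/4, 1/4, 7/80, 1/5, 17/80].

H(X) = -Σ p(x) log₂ p(x)
  -1/4 × log₂(1/4) = 0.5000
  -1/4 × log₂(1/4) = 0.5000
  -7/80 × log₂(7/80) = 0.3075
  -1/5 × log₂(1/5) = 0.4644
  -17/80 × log₂(17/80) = 0.4748
H(X) = 2.2467 bits


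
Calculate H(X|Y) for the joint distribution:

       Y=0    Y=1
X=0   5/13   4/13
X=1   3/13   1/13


H(X|Y) = Σ_y p(y) H(X|Y=y)
  p(Y=0) = 8/13, H(X|Y=0) = 0.9544
  p(Y=1) = 5/13, H(X|Y=1) = 0.7219
H(X|Y) = 0.6154×0.9544 + 0.3846×0.7219 = 0.8650 bits


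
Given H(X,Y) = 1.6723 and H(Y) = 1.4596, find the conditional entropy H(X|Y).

Chain rule: H(X,Y) = H(X|Y) + H(Y)
H(X|Y) = H(X,Y) - H(Y) = 1.6723 - 1.4596 = 0.2127 bits


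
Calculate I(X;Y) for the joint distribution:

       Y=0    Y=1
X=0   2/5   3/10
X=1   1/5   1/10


H(X) = 0.8813, H(Y) = 0.9710, H(X,Y) = 1.8464
I(X;Y) = H(X) + H(Y) - H(X,Y) = 0.0058 bits


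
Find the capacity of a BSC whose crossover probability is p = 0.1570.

For BSC with error probability p:
C = 1 - H(p) where H(p) is binary entropy
H(0.1570) = -0.1570 × log₂(0.1570) - 0.8430 × log₂(0.8430)
H(p) = 0.6271
C = 1 - 0.6271 = 0.3729 bits/use


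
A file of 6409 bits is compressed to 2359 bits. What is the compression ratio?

Compression ratio = Original / Compressed
= 6409 / 2359 = 2.72:1


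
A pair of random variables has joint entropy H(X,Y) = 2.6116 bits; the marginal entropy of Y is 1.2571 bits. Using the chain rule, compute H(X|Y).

Chain rule: H(X,Y) = H(X|Y) + H(Y)
H(X|Y) = H(X,Y) - H(Y) = 2.6116 - 1.2571 = 1.3545 bits


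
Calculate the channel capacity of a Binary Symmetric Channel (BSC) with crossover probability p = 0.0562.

For BSC with error probability p:
C = 1 - H(p) where H(p) is binary entropy
H(0.0562) = -0.0562 × log₂(0.0562) - 0.9438 × log₂(0.9438)
H(p) = 0.3122
C = 1 - 0.3122 = 0.6878 bits/use


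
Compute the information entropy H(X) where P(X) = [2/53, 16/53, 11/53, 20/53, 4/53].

H(X) = -Σ p(x) log₂ p(x)
  -2/53 × log₂(2/53) = 0.1784
  -16/53 × log₂(16/53) = 0.5216
  -11/53 × log₂(11/53) = 0.4708
  -20/53 × log₂(20/53) = 0.5306
  -4/53 × log₂(4/53) = 0.2814
H(X) = 1.9828 bits


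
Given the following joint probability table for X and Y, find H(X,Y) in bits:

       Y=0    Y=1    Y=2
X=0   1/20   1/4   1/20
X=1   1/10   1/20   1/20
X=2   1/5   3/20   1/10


H(X,Y) = -Σ p(x,y) log₂ p(x,y)
  p(0,0)=1/20: -0.0500 × log₂(0.0500) = 0.2161
  p(0,1)=1/4: -0.2500 × log₂(0.2500) = 0.5000
  p(0,2)=1/20: -0.0500 × log₂(0.0500) = 0.2161
  p(1,0)=1/10: -0.1000 × log₂(0.1000) = 0.3322
  p(1,1)=1/20: -0.0500 × log₂(0.0500) = 0.2161
  p(1,2)=1/20: -0.0500 × log₂(0.0500) = 0.2161
  p(2,0)=1/5: -0.2000 × log₂(0.2000) = 0.4644
  p(2,1)=3/20: -0.1500 × log₂(0.1500) = 0.4105
  p(2,2)=1/10: -0.1000 × log₂(0.1000) = 0.3322
H(X,Y) = 2.9037 bits


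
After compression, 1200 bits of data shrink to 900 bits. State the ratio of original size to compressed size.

Compression ratio = Original / Compressed
= 1200 / 900 = 1.33:1


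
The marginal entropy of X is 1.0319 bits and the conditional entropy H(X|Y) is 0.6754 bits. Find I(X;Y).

I(X;Y) = H(X) - H(X|Y)
I(X;Y) = 1.0319 - 0.6754 = 0.3565 bits


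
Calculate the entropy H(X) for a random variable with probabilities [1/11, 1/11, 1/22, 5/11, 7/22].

H(X) = -Σ p(x) log₂ p(x)
  -1/11 × log₂(1/11) = 0.3145
  -1/11 × log₂(1/11) = 0.3145
  -1/22 × log₂(1/22) = 0.2027
  -5/11 × log₂(5/11) = 0.5170
  -7/22 × log₂(7/22) = 0.5257
H(X) = 1.8744 bits


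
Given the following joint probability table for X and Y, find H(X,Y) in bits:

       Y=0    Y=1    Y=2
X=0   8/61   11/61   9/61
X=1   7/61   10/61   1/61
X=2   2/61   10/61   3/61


H(X,Y) = -Σ p(x,y) log₂ p(x,y)
  p(0,0)=8/61: -0.1311 × log₂(0.1311) = 0.3844
  p(0,1)=11/61: -0.1803 × log₂(0.1803) = 0.4456
  p(0,2)=9/61: -0.1475 × log₂(0.1475) = 0.4073
  p(1,0)=7/61: -0.1148 × log₂(0.1148) = 0.3584
  p(1,1)=10/61: -0.1639 × log₂(0.1639) = 0.4277
  p(1,2)=1/61: -0.0164 × log₂(0.0164) = 0.0972
  p(2,0)=2/61: -0.0328 × log₂(0.0328) = 0.1617
  p(2,1)=10/61: -0.1639 × log₂(0.1639) = 0.4277
  p(2,2)=3/61: -0.0492 × log₂(0.0492) = 0.2137
H(X,Y) = 2.9237 bits


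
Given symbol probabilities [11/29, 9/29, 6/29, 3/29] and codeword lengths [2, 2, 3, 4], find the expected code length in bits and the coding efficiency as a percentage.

Average length L = Σ p_i × l_i = 2.4138 bits
Entropy H = 1.8632 bits
Efficiency η = H/L × 100% = 77.19%


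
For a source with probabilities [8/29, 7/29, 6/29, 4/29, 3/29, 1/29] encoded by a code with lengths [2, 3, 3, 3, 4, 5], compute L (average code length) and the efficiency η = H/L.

Average length L = Σ p_i × l_i = 2.8966 bits
Entropy H = 2.3781 bits
Efficiency η = H/L × 100% = 82.10%


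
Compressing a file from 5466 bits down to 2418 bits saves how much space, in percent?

Space savings = (1 - Compressed/Original) × 100%
= (1 - 2418/5466) × 100%
= 55.76%


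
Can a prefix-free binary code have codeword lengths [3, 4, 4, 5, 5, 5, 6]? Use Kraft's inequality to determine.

Kraft inequality: Σ 2^(-l_i) ≤ 1 for prefix-free code
Calculating: 2^(-3) + 2^(-4) + 2^(-4) + 2^(-5) + 2^(-5) + 2^(-5) + 2^(-6)
= 0.125 + 0.0625 + 0.0625 + 0.03125 + 0.03125 + 0.03125 + 0.015625
= 0.3594
Since 0.3594 ≤ 1, prefix-free code exists


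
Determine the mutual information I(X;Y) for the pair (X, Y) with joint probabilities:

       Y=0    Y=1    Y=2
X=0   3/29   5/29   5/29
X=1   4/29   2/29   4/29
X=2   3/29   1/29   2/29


H(X) = 1.5189, H(Y) = 1.5727, H(X,Y) = 3.0397
I(X;Y) = H(X) + H(Y) - H(X,Y) = 0.0518 bits


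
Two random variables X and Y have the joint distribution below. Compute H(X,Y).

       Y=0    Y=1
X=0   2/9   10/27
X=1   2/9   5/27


H(X,Y) = -Σ p(x,y) log₂ p(x,y)
  p(0,0)=2/9: -0.2222 × log₂(0.2222) = 0.4822
  p(0,1)=10/27: -0.3704 × log₂(0.3704) = 0.5307
  p(1,0)=2/9: -0.2222 × log₂(0.2222) = 0.4822
  p(1,1)=5/27: -0.1852 × log₂(0.1852) = 0.4505
H(X,Y) = 1.9457 bits


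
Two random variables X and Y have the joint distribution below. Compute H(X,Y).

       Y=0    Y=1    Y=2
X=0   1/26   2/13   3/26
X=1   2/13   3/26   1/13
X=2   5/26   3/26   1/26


H(X,Y) = -Σ p(x,y) log₂ p(x,y)
  p(0,0)=1/26: -0.0385 × log₂(0.0385) = 0.1808
  p(0,1)=2/13: -0.1538 × log₂(0.1538) = 0.4155
  p(0,2)=3/26: -0.1154 × log₂(0.1154) = 0.3595
  p(1,0)=2/13: -0.1538 × log₂(0.1538) = 0.4155
  p(1,1)=3/26: -0.1154 × log₂(0.1154) = 0.3595
  p(1,2)=1/13: -0.0769 × log₂(0.0769) = 0.2846
  p(2,0)=5/26: -0.1923 × log₂(0.1923) = 0.4574
  p(2,1)=3/26: -0.1154 × log₂(0.1154) = 0.3595
  p(2,2)=1/26: -0.0385 × log₂(0.0385) = 0.1808
H(X,Y) = 3.0130 bits


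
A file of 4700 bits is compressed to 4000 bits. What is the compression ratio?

Compression ratio = Original / Compressed
= 4700 / 4000 = 1.18:1


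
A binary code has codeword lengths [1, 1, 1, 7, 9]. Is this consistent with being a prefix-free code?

Kraft inequality: Σ 2^(-l_i) ≤ 1 for prefix-free code
Calculating: 2^(-1) + 2^(-1) + 2^(-1) + 2^(-7) + 2^(-9)
= 0.5 + 0.5 + 0.5 + 0.0078125 + 0.001953125
= 1.5098
Since 1.5098 > 1, prefix-free code does not exist


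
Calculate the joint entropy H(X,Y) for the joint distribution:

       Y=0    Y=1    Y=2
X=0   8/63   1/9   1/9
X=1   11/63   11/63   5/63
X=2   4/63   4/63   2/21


H(X,Y) = -Σ p(x,y) log₂ p(x,y)
  p(0,0)=8/63: -0.1270 × log₂(0.1270) = 0.3781
  p(0,1)=1/9: -0.1111 × log₂(0.1111) = 0.3522
  p(0,2)=1/9: -0.1111 × log₂(0.1111) = 0.3522
  p(1,0)=11/63: -0.1746 × log₂(0.1746) = 0.4396
  p(1,1)=11/63: -0.1746 × log₂(0.1746) = 0.4396
  p(1,2)=5/63: -0.0794 × log₂(0.0794) = 0.2901
  p(2,0)=4/63: -0.0635 × log₂(0.0635) = 0.2525
  p(2,1)=4/63: -0.0635 × log₂(0.0635) = 0.2525
  p(2,2)=2/21: -0.0952 × log₂(0.0952) = 0.3231
H(X,Y) = 3.0800 bits


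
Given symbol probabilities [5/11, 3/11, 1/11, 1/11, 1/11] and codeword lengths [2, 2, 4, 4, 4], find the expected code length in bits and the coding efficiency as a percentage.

Average length L = Σ p_i × l_i = 2.5455 bits
Entropy H = 1.9717 bits
Efficiency η = H/L × 100% = 77.46%


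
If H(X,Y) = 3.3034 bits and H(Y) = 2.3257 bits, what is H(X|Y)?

Chain rule: H(X,Y) = H(X|Y) + H(Y)
H(X|Y) = H(X,Y) - H(Y) = 3.3034 - 2.3257 = 0.9777 bits


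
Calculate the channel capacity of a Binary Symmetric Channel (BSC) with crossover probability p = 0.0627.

For BSC with error probability p:
C = 1 - H(p) where H(p) is binary entropy
H(0.0627) = -0.0627 × log₂(0.0627) - 0.9373 × log₂(0.9373)
H(p) = 0.3381
C = 1 - 0.3381 = 0.6619 bits/use


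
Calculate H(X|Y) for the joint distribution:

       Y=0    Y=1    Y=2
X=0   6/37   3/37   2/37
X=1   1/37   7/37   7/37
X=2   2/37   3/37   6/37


H(X|Y) = Σ_y p(y) H(X|Y=y)
  p(Y=0) = 9/37, H(X|Y=0) = 1.2244
  p(Y=1) = 13/37, H(X|Y=1) = 1.4573
  p(Y=2) = 15/37, H(X|Y=2) = 1.4295
H(X|Y) = 0.2432×1.2244 + 0.3514×1.4573 + 0.4054×1.4295 = 1.3894 bits


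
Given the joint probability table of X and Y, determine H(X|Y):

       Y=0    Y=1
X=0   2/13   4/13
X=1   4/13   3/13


H(X|Y) = Σ_y p(y) H(X|Y=y)
  p(Y=0) = 6/13, H(X|Y=0) = 0.9183
  p(Y=1) = 7/13, H(X|Y=1) = 0.9852
H(X|Y) = 0.4615×0.9183 + 0.5385×0.9852 = 0.9543 bits


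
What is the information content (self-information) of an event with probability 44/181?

Information content I(x) = -log₂(p(x))
I = -log₂(44/181) = -log₂(0.2431)
I = 2.0404 bits


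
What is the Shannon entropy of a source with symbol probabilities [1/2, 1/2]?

H(X) = -Σ p(x) log₂ p(x)
  -1/2 × log₂(1/2) = 0.5000
  -1/2 × log₂(1/2) = 0.5000
H(X) = 1.0000 bits


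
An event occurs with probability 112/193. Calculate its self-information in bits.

Information content I(x) = -log₂(p(x))
I = -log₂(112/193) = -log₂(0.5803)
I = 0.7851 bits


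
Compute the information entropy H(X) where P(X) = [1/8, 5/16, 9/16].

H(X) = -Σ p(x) log₂ p(x)
  -1/8 × log₂(1/8) = 0.3750
  -5/16 × log₂(5/16) = 0.5244
  -9/16 × log₂(9/16) = 0.4669
H(X) = 1.3663 bits


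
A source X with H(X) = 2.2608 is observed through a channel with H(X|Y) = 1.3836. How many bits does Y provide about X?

I(X;Y) = H(X) - H(X|Y)
I(X;Y) = 2.2608 - 1.3836 = 0.8772 bits


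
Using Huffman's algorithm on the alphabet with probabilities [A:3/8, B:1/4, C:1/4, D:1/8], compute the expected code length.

Huffman tree construction:
Combine smallest probabilities repeatedly
Resulting codes:
  A: 11 (length 2)
  B: 01 (length 2)
  C: 10 (length 2)
  D: 00 (length 2)
Average length = Σ p(s) × length(s) = 2.0000 bits


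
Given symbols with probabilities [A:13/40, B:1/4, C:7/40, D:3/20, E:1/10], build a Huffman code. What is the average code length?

Huffman tree construction:
Combine smallest probabilities repeatedly
Resulting codes:
  A: 11 (length 2)
  B: 01 (length 2)
  C: 00 (length 2)
  D: 101 (length 3)
  E: 100 (length 3)
Average length = Σ p(s) × length(s) = 2.2500 bits


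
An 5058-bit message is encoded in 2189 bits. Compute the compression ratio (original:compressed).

Compression ratio = Original / Compressed
= 5058 / 2189 = 2.31:1


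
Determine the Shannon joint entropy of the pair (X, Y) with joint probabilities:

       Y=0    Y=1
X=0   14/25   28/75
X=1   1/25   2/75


H(X,Y) = -Σ p(x,y) log₂ p(x,y)
  p(0,0)=14/25: -0.5600 × log₂(0.5600) = 0.4684
  p(0,1)=28/75: -0.3733 × log₂(0.3733) = 0.5307
  p(1,0)=1/25: -0.0400 × log₂(0.0400) = 0.1858
  p(1,1)=2/75: -0.0267 × log₂(0.0267) = 0.1394
H(X,Y) = 1.3243 bits


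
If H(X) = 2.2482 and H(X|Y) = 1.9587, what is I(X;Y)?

I(X;Y) = H(X) - H(X|Y)
I(X;Y) = 2.2482 - 1.9587 = 0.2895 bits


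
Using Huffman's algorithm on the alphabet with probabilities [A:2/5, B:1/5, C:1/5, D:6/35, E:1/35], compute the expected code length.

Huffman tree construction:
Combine smallest probabilities repeatedly
Resulting codes:
  A: 11 (length 2)
  B: 00 (length 2)
  C: 01 (length 2)
  D: 101 (length 3)
  E: 100 (length 3)
Average length = Σ p(s) × length(s) = 2.2000 bits


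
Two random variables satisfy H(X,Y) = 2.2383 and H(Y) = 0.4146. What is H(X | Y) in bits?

Chain rule: H(X,Y) = H(X|Y) + H(Y)
H(X|Y) = H(X,Y) - H(Y) = 2.2383 - 0.4146 = 1.8237 bits


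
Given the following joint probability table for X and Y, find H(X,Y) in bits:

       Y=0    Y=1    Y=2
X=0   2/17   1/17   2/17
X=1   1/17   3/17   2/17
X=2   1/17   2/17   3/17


H(X,Y) = -Σ p(x,y) log₂ p(x,y)
  p(0,0)=2/17: -0.1176 × log₂(0.1176) = 0.3632
  p(0,1)=1/17: -0.0588 × log₂(0.0588) = 0.2404
  p(0,2)=2/17: -0.1176 × log₂(0.1176) = 0.3632
  p(1,0)=1/17: -0.0588 × log₂(0.0588) = 0.2404
  p(1,1)=3/17: -0.1765 × log₂(0.1765) = 0.4416
  p(1,2)=2/17: -0.1176 × log₂(0.1176) = 0.3632
  p(2,0)=1/17: -0.0588 × log₂(0.0588) = 0.2404
  p(2,1)=2/17: -0.1176 × log₂(0.1176) = 0.3632
  p(2,2)=3/17: -0.1765 × log₂(0.1765) = 0.4416
H(X,Y) = 3.0575 bits


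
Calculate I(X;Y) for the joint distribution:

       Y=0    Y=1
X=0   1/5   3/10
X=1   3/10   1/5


H(X) = 1.0000, H(Y) = 1.0000, H(X,Y) = 1.9710
I(X;Y) = H(X) + H(Y) - H(X,Y) = 0.0290 bits


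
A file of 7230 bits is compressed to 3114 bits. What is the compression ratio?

Compression ratio = Original / Compressed
= 7230 / 3114 = 2.32:1


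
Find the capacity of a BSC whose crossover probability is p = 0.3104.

For BSC with error probability p:
C = 1 - H(p) where H(p) is binary entropy
H(0.3104) = -0.3104 × log₂(0.3104) - 0.6896 × log₂(0.6896)
H(p) = 0.8936
C = 1 - 0.8936 = 0.1064 bits/use


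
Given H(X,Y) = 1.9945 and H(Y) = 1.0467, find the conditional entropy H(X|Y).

Chain rule: H(X,Y) = H(X|Y) + H(Y)
H(X|Y) = H(X,Y) - H(Y) = 1.9945 - 1.0467 = 0.9478 bits


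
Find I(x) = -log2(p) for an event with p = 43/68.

Information content I(x) = -log₂(p(x))
I = -log₂(43/68) = -log₂(0.6324)
I = 0.6612 bits


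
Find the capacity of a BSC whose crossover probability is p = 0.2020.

For BSC with error probability p:
C = 1 - H(p) where H(p) is binary entropy
H(0.2020) = -0.2020 × log₂(0.2020) - 0.7980 × log₂(0.7980)
H(p) = 0.7259
C = 1 - 0.7259 = 0.2741 bits/use


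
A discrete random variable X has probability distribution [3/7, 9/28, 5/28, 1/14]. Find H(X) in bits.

H(X) = -Σ p(x) log₂ p(x)
  -3/7 × log₂(3/7) = 0.5239
  -9/28 × log₂(9/28) = 0.5263
  -5/28 × log₂(5/28) = 0.4438
  -1/14 × log₂(1/14) = 0.2720
H(X) = 1.7660 bits


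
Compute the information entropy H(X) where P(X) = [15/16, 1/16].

H(X) = -Σ p(x) log₂ p(x)
  -15/16 × log₂(15/16) = 0.0873
  -1/16 × log₂(1/16) = 0.2500
H(X) = 0.3373 bits


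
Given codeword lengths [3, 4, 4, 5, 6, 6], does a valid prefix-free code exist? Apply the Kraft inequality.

Kraft inequality: Σ 2^(-l_i) ≤ 1 for prefix-free code
Calculating: 2^(-3) + 2^(-4) + 2^(-4) + 2^(-5) + 2^(-6) + 2^(-6)
= 0.125 + 0.0625 + 0.0625 + 0.03125 + 0.015625 + 0.015625
= 0.3125
Since 0.3125 ≤ 1, prefix-free code exists


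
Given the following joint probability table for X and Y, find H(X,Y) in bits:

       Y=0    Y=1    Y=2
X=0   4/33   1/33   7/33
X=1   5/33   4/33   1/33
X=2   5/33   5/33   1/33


H(X,Y) = -Σ p(x,y) log₂ p(x,y)
  p(0,0)=4/33: -0.1212 × log₂(0.1212) = 0.3690
  p(0,1)=1/33: -0.0303 × log₂(0.0303) = 0.1529
  p(0,2)=7/33: -0.2121 × log₂(0.2121) = 0.4745
  p(1,0)=5/33: -0.1515 × log₂(0.1515) = 0.4125
  p(1,1)=4/33: -0.1212 × log₂(0.1212) = 0.3690
  p(1,2)=1/33: -0.0303 × log₂(0.0303) = 0.1529
  p(2,0)=5/33: -0.1515 × log₂(0.1515) = 0.4125
  p(2,1)=5/33: -0.1515 × log₂(0.1515) = 0.4125
  p(2,2)=1/33: -0.0303 × log₂(0.0303) = 0.1529
H(X,Y) = 2.9086 bits


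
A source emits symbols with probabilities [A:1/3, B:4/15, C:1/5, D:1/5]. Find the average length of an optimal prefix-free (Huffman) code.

Huffman tree construction:
Combine smallest probabilities repeatedly
Resulting codes:
  A: 11 (length 2)
  B: 10 (length 2)
  C: 00 (length 2)
  D: 01 (length 2)
Average length = Σ p(s) × length(s) = 2.0000 bits


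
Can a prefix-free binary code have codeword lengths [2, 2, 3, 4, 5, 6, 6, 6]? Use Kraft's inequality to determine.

Kraft inequality: Σ 2^(-l_i) ≤ 1 for prefix-free code
Calculating: 2^(-2) + 2^(-2) + 2^(-3) + 2^(-4) + 2^(-5) + 2^(-6) + 2^(-6) + 2^(-6)
= 0.25 + 0.25 + 0.125 + 0.0625 + 0.03125 + 0.015625 + 0.015625 + 0.015625
= 0.7656
Since 0.7656 ≤ 1, prefix-free code exists


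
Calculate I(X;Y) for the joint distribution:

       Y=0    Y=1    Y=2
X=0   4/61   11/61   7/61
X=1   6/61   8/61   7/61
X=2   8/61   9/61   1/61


H(X) = 1.5798, H(Y) = 1.5329, H(X,Y) = 3.0226
I(X;Y) = H(X) + H(Y) - H(X,Y) = 0.0901 bits


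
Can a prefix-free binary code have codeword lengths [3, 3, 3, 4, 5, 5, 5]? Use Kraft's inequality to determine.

Kraft inequality: Σ 2^(-l_i) ≤ 1 for prefix-free code
Calculating: 2^(-3) + 2^(-3) + 2^(-3) + 2^(-4) + 2^(-5) + 2^(-5) + 2^(-5)
= 0.125 + 0.125 + 0.125 + 0.0625 + 0.03125 + 0.03125 + 0.03125
= 0.5312
Since 0.5312 ≤ 1, prefix-free code exists


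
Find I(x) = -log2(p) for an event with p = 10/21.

Information content I(x) = -log₂(p(x))
I = -log₂(10/21) = -log₂(0.4762)
I = 1.0704 bits


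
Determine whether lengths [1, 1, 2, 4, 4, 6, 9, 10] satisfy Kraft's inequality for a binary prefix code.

Kraft inequality: Σ 2^(-l_i) ≤ 1 for prefix-free code
Calculating: 2^(-1) + 2^(-1) + 2^(-2) + 2^(-4) + 2^(-4) + 2^(-6) + 2^(-9) + 2^(-10)
= 0.5 + 0.5 + 0.25 + 0.0625 + 0.0625 + 0.015625 + 0.001953125 + 0.0009765625
= 1.3936
Since 1.3936 > 1, prefix-free code does not exist


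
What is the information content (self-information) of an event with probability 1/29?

Information content I(x) = -log₂(p(x))
I = -log₂(1/29) = -log₂(0.0345)
I = 4.8580 bits


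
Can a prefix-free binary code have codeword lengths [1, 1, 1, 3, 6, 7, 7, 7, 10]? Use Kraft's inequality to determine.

Kraft inequality: Σ 2^(-l_i) ≤ 1 for prefix-free code
Calculating: 2^(-1) + 2^(-1) + 2^(-1) + 2^(-3) + 2^(-6) + 2^(-7) + 2^(-7) + 2^(-7) + 2^(-10)
= 0.5 + 0.5 + 0.5 + 0.125 + 0.015625 + 0.0078125 + 0.0078125 + 0.0078125 + 0.0009765625
= 1.6650
Since 1.6650 > 1, prefix-free code does not exist


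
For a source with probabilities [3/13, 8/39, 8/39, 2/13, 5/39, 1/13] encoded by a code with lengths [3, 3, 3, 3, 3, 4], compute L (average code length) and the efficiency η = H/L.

Average length L = Σ p_i × l_i = 3.0769 bits
Entropy H = 2.5058 bits
Efficiency η = H/L × 100% = 81.44%


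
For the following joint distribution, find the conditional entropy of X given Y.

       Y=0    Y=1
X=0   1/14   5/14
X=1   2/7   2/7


H(X|Y) = Σ_y p(y) H(X|Y=y)
  p(Y=0) = 5/14, H(X|Y=0) = 0.7219
  p(Y=1) = 9/14, H(X|Y=1) = 0.9911
H(X|Y) = 0.3571×0.7219 + 0.6429×0.9911 = 0.8950 bits


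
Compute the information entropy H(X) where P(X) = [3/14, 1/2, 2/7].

H(X) = -Σ p(x) log₂ p(x)
  -3/14 × log₂(3/14) = 0.4762
  -1/2 × log₂(1/2) = 0.5000
  -2/7 × log₂(2/7) = 0.5164
H(X) = 1.4926 bits


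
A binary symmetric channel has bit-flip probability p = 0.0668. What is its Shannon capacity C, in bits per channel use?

For BSC with error probability p:
C = 1 - H(p) where H(p) is binary entropy
H(0.0668) = -0.0668 × log₂(0.0668) - 0.9332 × log₂(0.9332)
H(p) = 0.3539
C = 1 - 0.3539 = 0.6461 bits/use


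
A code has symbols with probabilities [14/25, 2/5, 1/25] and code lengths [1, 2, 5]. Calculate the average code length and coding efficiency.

Average length L = Σ p_i × l_i = 1.5600 bits
Entropy H = 1.1830 bits
Efficiency η = H/L × 100% = 75.83%


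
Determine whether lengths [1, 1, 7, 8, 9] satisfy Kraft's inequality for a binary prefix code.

Kraft inequality: Σ 2^(-l_i) ≤ 1 for prefix-free code
Calculating: 2^(-1) + 2^(-1) + 2^(-7) + 2^(-8) + 2^(-9)
= 0.5 + 0.5 + 0.0078125 + 0.00390625 + 0.001953125
= 1.0137
Since 1.0137 > 1, prefix-free code does not exist


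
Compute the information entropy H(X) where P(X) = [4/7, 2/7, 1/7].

H(X) = -Σ p(x) log₂ p(x)
  -4/7 × log₂(4/7) = 0.4613
  -2/7 × log₂(2/7) = 0.5164
  -1/7 × log₂(1/7) = 0.4011
H(X) = 1.3788 bits


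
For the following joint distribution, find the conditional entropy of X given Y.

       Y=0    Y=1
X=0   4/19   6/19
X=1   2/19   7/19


H(X|Y) = Σ_y p(y) H(X|Y=y)
  p(Y=0) = 6/19, H(X|Y=0) = 0.9183
  p(Y=1) = 13/19, H(X|Y=1) = 0.9957
H(X|Y) = 0.3158×0.9183 + 0.6842×0.9957 = 0.9713 bits


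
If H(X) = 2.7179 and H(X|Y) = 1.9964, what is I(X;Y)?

I(X;Y) = H(X) - H(X|Y)
I(X;Y) = 2.7179 - 1.9964 = 0.7215 bits


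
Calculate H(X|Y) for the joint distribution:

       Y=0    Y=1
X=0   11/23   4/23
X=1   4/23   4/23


H(X|Y) = Σ_y p(y) H(X|Y=y)
  p(Y=0) = 15/23, H(X|Y=0) = 0.8366
  p(Y=1) = 8/23, H(X|Y=1) = 1.0000
H(X|Y) = 0.6522×0.8366 + 0.3478×1.0000 = 0.8935 bits


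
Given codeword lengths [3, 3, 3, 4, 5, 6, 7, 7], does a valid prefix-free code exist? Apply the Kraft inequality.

Kraft inequality: Σ 2^(-l_i) ≤ 1 for prefix-free code
Calculating: 2^(-3) + 2^(-3) + 2^(-3) + 2^(-4) + 2^(-5) + 2^(-6) + 2^(-7) + 2^(-7)
= 0.125 + 0.125 + 0.125 + 0.0625 + 0.03125 + 0.015625 + 0.0078125 + 0.0078125
= 0.5000
Since 0.5000 ≤ 1, prefix-free code exists


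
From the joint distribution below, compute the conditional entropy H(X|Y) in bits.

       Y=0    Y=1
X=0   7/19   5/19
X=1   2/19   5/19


H(X|Y) = Σ_y p(y) H(X|Y=y)
  p(Y=0) = 9/19, H(X|Y=0) = 0.7642
  p(Y=1) = 10/19, H(X|Y=1) = 1.0000
H(X|Y) = 0.4737×0.7642 + 0.5263×1.0000 = 0.8883 bits


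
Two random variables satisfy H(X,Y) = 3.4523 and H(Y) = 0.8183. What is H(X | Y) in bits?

Chain rule: H(X,Y) = H(X|Y) + H(Y)
H(X|Y) = H(X,Y) - H(Y) = 3.4523 - 0.8183 = 2.634 bits


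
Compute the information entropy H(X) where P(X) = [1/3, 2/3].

H(X) = -Σ p(x) log₂ p(x)
  -1/3 × log₂(1/3) = 0.5283
  -2/3 × log₂(2/3) = 0.3900
H(X) = 0.9183 bits


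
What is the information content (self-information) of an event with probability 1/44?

Information content I(x) = -log₂(p(x))
I = -log₂(1/44) = -log₂(0.0227)
I = 5.4594 bits


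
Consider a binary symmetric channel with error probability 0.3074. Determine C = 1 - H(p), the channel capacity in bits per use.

For BSC with error probability p:
C = 1 - H(p) where H(p) is binary entropy
H(0.3074) = -0.3074 × log₂(0.3074) - 0.6926 × log₂(0.6926)
H(p) = 0.8901
C = 1 - 0.8901 = 0.1099 bits/use


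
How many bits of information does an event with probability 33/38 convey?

Information content I(x) = -log₂(p(x))
I = -log₂(33/38) = -log₂(0.8684)
I = 0.2035 bits


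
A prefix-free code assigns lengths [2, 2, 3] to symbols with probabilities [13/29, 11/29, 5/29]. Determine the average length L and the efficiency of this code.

Average length L = Σ p_i × l_i = 2.1724 bits
Entropy H = 1.4866 bits
Efficiency η = H/L × 100% = 68.43%


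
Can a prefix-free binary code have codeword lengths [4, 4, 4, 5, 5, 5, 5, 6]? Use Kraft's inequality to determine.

Kraft inequality: Σ 2^(-l_i) ≤ 1 for prefix-free code
Calculating: 2^(-4) + 2^(-4) + 2^(-4) + 2^(-5) + 2^(-5) + 2^(-5) + 2^(-5) + 2^(-6)
= 0.0625 + 0.0625 + 0.0625 + 0.03125 + 0.03125 + 0.03125 + 0.03125 + 0.015625
= 0.3281
Since 0.3281 ≤ 1, prefix-free code exists


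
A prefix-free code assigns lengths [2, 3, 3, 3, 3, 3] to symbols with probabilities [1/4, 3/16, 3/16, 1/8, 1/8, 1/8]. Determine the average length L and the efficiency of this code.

Average length L = Σ p_i × l_i = 2.7500 bits
Entropy H = 2.5306 bits
Efficiency η = H/L × 100% = 92.02%


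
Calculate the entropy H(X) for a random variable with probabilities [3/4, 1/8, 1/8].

H(X) = -Σ p(x) log₂ p(x)
  -3/4 × log₂(3/4) = 0.3113
  -1/8 × log₂(1/8) = 0.3750
  -1/8 × log₂(1/8) = 0.3750
H(X) = 1.0613 bits


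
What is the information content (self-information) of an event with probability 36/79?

Information content I(x) = -log₂(p(x))
I = -log₂(36/79) = -log₂(0.4557)
I = 1.1339 bits


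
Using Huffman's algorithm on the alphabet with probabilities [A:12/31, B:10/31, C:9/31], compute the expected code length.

Huffman tree construction:
Combine smallest probabilities repeatedly
Resulting codes:
  A: 0 (length 1)
  B: 11 (length 2)
  C: 10 (length 2)
Average length = Σ p(s) × length(s) = 1.6129 bits


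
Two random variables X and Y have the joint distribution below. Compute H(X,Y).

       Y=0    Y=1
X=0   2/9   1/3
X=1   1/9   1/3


H(X,Y) = -Σ p(x,y) log₂ p(x,y)
  p(0,0)=2/9: -0.2222 × log₂(0.2222) = 0.4822
  p(0,1)=1/3: -0.3333 × log₂(0.3333) = 0.5283
  p(1,0)=1/9: -0.1111 × log₂(0.1111) = 0.3522
  p(1,1)=1/3: -0.3333 × log₂(0.3333) = 0.5283
H(X,Y) = 1.8911 bits


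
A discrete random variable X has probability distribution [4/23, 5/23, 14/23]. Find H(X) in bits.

H(X) = -Σ p(x) log₂ p(x)
  -4/23 × log₂(4/23) = 0.4389
  -5/23 × log₂(5/23) = 0.4786
  -14/23 × log₂(14/23) = 0.4360
H(X) = 1.3534 bits


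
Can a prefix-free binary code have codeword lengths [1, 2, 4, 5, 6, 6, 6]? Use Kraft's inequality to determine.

Kraft inequality: Σ 2^(-l_i) ≤ 1 for prefix-free code
Calculating: 2^(-1) + 2^(-2) + 2^(-4) + 2^(-5) + 2^(-6) + 2^(-6) + 2^(-6)
= 0.5 + 0.25 + 0.0625 + 0.03125 + 0.015625 + 0.015625 + 0.015625
= 0.8906
Since 0.8906 ≤ 1, prefix-free code exists


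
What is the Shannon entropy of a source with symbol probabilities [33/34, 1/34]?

H(X) = -Σ p(x) log₂ p(x)
  -33/34 × log₂(33/34) = 0.0418
  -1/34 × log₂(1/34) = 0.1496
H(X) = 0.1914 bits


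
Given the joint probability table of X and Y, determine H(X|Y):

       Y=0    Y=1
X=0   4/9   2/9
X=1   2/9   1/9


H(X|Y) = Σ_y p(y) H(X|Y=y)
  p(Y=0) = 2/3, H(X|Y=0) = 0.9183
  p(Y=1) = 1/3, H(X|Y=1) = 0.9183
H(X|Y) = 0.6667×0.9183 + 0.3333×0.9183 = 0.9183 bits


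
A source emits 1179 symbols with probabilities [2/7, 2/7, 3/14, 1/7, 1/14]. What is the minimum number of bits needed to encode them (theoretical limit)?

Entropy H = 2.1820 bits/symbol
Minimum bits = H × n = 2.1820 × 1179
= 2572.58 bits


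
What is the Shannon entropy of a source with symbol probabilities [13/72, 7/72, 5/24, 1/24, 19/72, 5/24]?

H(X) = -Σ p(x) log₂ p(x)
  -13/72 × log₂(13/72) = 0.4459
  -7/72 × log₂(7/72) = 0.3269
  -5/24 × log₂(5/24) = 0.4715
  -1/24 × log₂(1/24) = 0.1910
  -19/72 × log₂(19/72) = 0.5072
  -5/24 × log₂(5/24) = 0.4715
H(X) = 2.4140 bits


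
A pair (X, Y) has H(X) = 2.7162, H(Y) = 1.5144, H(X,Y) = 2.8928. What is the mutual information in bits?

I(X;Y) = H(X) + H(Y) - H(X,Y)
I(X;Y) = 2.7162 + 1.5144 - 2.8928 = 1.3378 bits


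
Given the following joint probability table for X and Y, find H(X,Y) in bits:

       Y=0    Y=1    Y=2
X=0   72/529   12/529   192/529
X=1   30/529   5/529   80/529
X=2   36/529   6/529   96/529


H(X,Y) = -Σ p(x,y) log₂ p(x,y)
  p(0,0)=72/529: -0.1361 × log₂(0.1361) = 0.3916
  p(0,1)=12/529: -0.0227 × log₂(0.0227) = 0.1239
  p(0,2)=192/529: -0.3629 × log₂(0.3629) = 0.5307
  p(1,0)=30/529: -0.0567 × log₂(0.0567) = 0.2348
  p(1,1)=5/529: -0.0095 × log₂(0.0095) = 0.0636
  p(1,2)=80/529: -0.1512 × log₂(0.1512) = 0.4121
  p(2,0)=36/529: -0.0681 × log₂(0.0681) = 0.2639
  p(2,1)=6/529: -0.0113 × log₂(0.0113) = 0.0733
  p(2,2)=96/529: -0.1815 × log₂(0.1815) = 0.4468
H(X,Y) = 2.5407 bits


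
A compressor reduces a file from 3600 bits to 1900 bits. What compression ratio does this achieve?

Compression ratio = Original / Compressed
= 3600 / 1900 = 1.89:1


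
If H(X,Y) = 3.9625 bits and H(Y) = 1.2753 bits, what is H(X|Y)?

Chain rule: H(X,Y) = H(X|Y) + H(Y)
H(X|Y) = H(X,Y) - H(Y) = 3.9625 - 1.2753 = 2.6872 bits


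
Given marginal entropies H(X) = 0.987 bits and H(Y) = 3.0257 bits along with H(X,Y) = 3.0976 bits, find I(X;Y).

I(X;Y) = H(X) + H(Y) - H(X,Y)
I(X;Y) = 0.987 + 3.0257 - 3.0976 = 0.9151 bits


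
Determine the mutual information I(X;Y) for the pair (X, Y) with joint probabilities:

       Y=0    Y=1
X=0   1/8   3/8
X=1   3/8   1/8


H(X) = 1.0000, H(Y) = 1.0000, H(X,Y) = 1.8113
I(X;Y) = H(X) + H(Y) - H(X,Y) = 0.1887 bits


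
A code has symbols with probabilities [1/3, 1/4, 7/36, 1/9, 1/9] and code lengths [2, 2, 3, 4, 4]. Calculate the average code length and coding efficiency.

Average length L = Σ p_i × l_i = 2.6389 bits
Entropy H = 2.1921 bits
Efficiency η = H/L × 100% = 83.07%


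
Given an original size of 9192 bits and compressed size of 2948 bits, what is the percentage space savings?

Space savings = (1 - Compressed/Original) × 100%
= (1 - 2948/9192) × 100%
= 67.93%


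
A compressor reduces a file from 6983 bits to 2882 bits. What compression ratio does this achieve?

Compression ratio = Original / Compressed
= 6983 / 2882 = 2.42:1


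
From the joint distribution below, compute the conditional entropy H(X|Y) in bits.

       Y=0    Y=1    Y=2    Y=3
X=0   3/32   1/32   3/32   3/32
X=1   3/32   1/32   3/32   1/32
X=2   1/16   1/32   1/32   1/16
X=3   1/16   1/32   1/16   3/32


H(X|Y) = Σ_y p(y) H(X|Y=y)
  p(Y=0) = 5/16, H(X|Y=0) = 1.9710
  p(Y=1) = 1/8, H(X|Y=1) = 2.0000
  p(Y=2) = 9/32, H(X|Y=2) = 1.8911
  p(Y=3) = 9/32, H(X|Y=3) = 1.8911
H(X|Y) = 0.3125×1.9710 + 0.1250×2.0000 + 0.2812×1.8911 + 0.2812×1.8911 = 1.9296 bits


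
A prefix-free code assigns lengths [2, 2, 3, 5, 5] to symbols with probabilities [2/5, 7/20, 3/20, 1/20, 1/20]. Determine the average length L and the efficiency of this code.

Average length L = Σ p_i × l_i = 2.4500 bits
Entropy H = 1.9016 bits
Efficiency η = H/L × 100% = 77.62%


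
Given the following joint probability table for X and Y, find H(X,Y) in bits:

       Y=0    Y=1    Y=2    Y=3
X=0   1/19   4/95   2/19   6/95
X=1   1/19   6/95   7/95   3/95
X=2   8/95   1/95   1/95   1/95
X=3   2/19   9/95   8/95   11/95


H(X,Y) = -Σ p(x,y) log₂ p(x,y)
  p(0,0)=1/19: -0.0526 × log₂(0.0526) = 0.2236
  p(0,1)=4/95: -0.0421 × log₂(0.0421) = 0.1924
  p(0,2)=2/19: -0.1053 × log₂(0.1053) = 0.3419
  p(0,3)=6/95: -0.0632 × log₂(0.0632) = 0.2517
  p(1,0)=1/19: -0.0526 × log₂(0.0526) = 0.2236
  p(1,1)=6/95: -0.0632 × log₂(0.0632) = 0.2517
  p(1,2)=7/95: -0.0737 × log₂(0.0737) = 0.2772
  p(1,3)=3/95: -0.0316 × log₂(0.0316) = 0.1574
  p(2,0)=8/95: -0.0842 × log₂(0.0842) = 0.3006
  p(2,1)=1/95: -0.0105 × log₂(0.0105) = 0.0692
  p(2,2)=1/95: -0.0105 × log₂(0.0105) = 0.0692
  p(2,3)=1/95: -0.0105 × log₂(0.0105) = 0.0692
  p(3,0)=2/19: -0.1053 × log₂(0.1053) = 0.3419
  p(3,1)=9/95: -0.0947 × log₂(0.0947) = 0.3221
  p(3,2)=8/95: -0.0842 × log₂(0.0842) = 0.3006
  p(3,3)=11/95: -0.1158 × log₂(0.1158) = 0.3602
H(X,Y) = 3.7523 bits


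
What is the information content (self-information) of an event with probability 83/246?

Information content I(x) = -log₂(p(x))
I = -log₂(83/246) = -log₂(0.3374)
I = 1.5675 bits


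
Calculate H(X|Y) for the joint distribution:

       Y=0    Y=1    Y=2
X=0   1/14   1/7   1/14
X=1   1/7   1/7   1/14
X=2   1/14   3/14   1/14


H(X|Y) = Σ_y p(y) H(X|Y=y)
  p(Y=0) = 2/7, H(X|Y=0) = 1.5000
  p(Y=1) = 1/2, H(X|Y=1) = 1.5567
  p(Y=2) = 3/14, H(X|Y=2) = 1.5850
H(X|Y) = 0.2857×1.5000 + 0.5000×1.5567 + 0.2143×1.5850 = 1.5465 bits


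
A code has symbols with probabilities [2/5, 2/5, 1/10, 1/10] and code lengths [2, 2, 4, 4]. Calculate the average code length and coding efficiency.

Average length L = Σ p_i × l_i = 2.4000 bits
Entropy H = 1.7219 bits
Efficiency η = H/L × 100% = 71.75%


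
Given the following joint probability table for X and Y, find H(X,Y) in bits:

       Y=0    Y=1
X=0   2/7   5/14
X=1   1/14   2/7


H(X,Y) = -Σ p(x,y) log₂ p(x,y)
  p(0,0)=2/7: -0.2857 × log₂(0.2857) = 0.5164
  p(0,1)=5/14: -0.3571 × log₂(0.3571) = 0.5305
  p(1,0)=1/14: -0.0714 × log₂(0.0714) = 0.2720
  p(1,1)=2/7: -0.2857 × log₂(0.2857) = 0.5164
H(X,Y) = 1.8352 bits


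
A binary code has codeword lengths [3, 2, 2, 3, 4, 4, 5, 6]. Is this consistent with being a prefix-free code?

Kraft inequality: Σ 2^(-l_i) ≤ 1 for prefix-free code
Calculating: 2^(-3) + 2^(-2) + 2^(-2) + 2^(-3) + 2^(-4) + 2^(-4) + 2^(-5) + 2^(-6)
= 0.125 + 0.25 + 0.25 + 0.125 + 0.0625 + 0.0625 + 0.03125 + 0.015625
= 0.9219
Since 0.9219 ≤ 1, prefix-free code exists


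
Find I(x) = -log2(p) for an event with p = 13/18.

Information content I(x) = -log₂(p(x))
I = -log₂(13/18) = -log₂(0.7222)
I = 0.4695 bits
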